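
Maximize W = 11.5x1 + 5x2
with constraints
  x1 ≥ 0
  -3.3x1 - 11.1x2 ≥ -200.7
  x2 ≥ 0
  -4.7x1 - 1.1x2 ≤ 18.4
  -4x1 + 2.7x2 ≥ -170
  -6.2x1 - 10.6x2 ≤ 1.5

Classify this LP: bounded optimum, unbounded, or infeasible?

Corner points and W = 11.5x1 + 5x2:
  (0, 669/37) → W = 3345/37
  (0, 0) → W = 0
  (80963/1777, 8060/1777) → W = 1942749/3554
  (42.5, 0) → W = 488.75
The feasible region has finitely many vertices and no improving ray; the maximum is 1942749/3554 at (80963/1777, 8060/1777).

bounded optimum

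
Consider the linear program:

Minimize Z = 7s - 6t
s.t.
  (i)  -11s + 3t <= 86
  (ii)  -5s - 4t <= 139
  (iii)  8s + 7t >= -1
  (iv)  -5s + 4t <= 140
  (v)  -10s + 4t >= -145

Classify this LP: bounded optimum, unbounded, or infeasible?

bounded optimum

Feasible corners and Z = 7s - 6t:
  (-605/101, 677/101) → Z = -8297/101
  (76/29, 1110/29) → Z = -6128/29
  (337/34, -195/17) → Z = 4699/34
  (57, 425/4) → Z = -477/2
The feasible region has finitely many vertices and no improving ray; the minimum is -477/2 at (57, 425/4).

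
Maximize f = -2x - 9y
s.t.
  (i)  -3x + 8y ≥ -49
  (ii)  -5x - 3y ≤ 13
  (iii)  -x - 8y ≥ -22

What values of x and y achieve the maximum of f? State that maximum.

Vertices and f = -2x - 9y:
  (43/49, -284/49) → f = 2470/49
  (71/4, 17/32) → f = -1289/32
  (-170/37, 123/37) → f = -767/37

The optimum lies where -3x + 8y = -49 and -5x - 3y = 13.
Solving simultaneously gives x = 43/49, y = -284/49.

x = 43/49, y = -284/49, maximum f = 2470/49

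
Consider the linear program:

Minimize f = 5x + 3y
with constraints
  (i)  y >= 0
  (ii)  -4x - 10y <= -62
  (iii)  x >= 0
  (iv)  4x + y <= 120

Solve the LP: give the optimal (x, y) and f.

Vertices and f = 5x + 3y:
  (31/2, 0) → f = 155/2
  (30, 0) → f = 150
  (0, 31/5) → f = 93/5
  (0, 120) → f = 360

x = 0, y = 31/5, minimum f = 93/5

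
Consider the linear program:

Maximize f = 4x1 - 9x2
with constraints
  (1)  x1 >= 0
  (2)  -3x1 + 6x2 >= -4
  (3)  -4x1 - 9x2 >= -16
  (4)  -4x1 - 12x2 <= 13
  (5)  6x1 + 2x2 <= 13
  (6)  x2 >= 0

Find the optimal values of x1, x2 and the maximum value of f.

x1 = 4/3, x2 = 0, maximum f = 16/3

The optimum lies where -3x1 + 6x2 = -4 and x2 = 0.
Solving simultaneously gives x1 = 4/3, x2 = 0.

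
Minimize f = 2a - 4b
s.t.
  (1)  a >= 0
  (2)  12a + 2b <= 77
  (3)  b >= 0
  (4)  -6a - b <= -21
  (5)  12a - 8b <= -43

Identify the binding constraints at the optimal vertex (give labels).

(1) and (2)

Corner points and f = 2a - 4b:
  (0, 77/2) → f = -154
  (0, 21) → f = -84
  (53/12, 12) → f = -235/6
  (25/12, 17/2) → f = -179/6

The minimum is at (0, 77/2). Substituting into each constraint, equality holds for (1) and (2); the remaining constraints have slack.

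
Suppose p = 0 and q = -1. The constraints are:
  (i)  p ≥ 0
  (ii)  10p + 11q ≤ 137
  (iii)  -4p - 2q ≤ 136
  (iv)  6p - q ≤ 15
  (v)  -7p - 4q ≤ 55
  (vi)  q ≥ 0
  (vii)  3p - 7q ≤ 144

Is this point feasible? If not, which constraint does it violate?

not feasible — violates (vi)

Constraint (vi): q = -1, which is not ≥ 0. All other constraints are satisfied.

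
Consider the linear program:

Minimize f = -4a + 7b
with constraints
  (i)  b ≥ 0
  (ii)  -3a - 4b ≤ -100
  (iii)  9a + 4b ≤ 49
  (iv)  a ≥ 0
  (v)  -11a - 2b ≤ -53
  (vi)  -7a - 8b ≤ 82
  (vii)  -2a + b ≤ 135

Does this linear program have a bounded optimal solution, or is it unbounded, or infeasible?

infeasible

The boundaries b = 0 and -3a - 4b = -100 meet at (100/3, 0), but that point violates 9a + 4b ≤ 49. Every candidate vertex is excluded by some other constraint, so the feasible region is empty.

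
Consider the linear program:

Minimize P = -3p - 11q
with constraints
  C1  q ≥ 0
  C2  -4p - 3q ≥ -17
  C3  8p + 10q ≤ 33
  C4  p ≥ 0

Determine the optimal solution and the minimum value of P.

p = 0, q = 33/10, minimum P = -363/10

The optimum lies where 8p + 10q = 33 and p = 0.
Solving simultaneously gives p = 0, q = 33/10.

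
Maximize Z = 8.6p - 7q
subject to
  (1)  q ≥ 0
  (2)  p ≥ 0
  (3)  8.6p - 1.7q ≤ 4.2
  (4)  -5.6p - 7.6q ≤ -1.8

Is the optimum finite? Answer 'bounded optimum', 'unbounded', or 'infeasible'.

bounded optimum

Vertices and Z = 8.6p - 7q:
  (21/43, 0) → Z = 4.2
  (9/28, 0) → Z = 387/140
  (0, 9/38) → Z = -63/38
The feasible region has finitely many vertices and no improving ray; the maximum is 4.2 at (21/43, 0).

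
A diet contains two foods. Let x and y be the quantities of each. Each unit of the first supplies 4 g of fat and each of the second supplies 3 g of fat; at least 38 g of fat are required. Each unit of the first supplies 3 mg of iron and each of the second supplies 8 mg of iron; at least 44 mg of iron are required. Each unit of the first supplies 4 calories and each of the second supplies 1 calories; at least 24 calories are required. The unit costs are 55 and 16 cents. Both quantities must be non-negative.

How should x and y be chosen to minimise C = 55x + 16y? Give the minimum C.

x = 17/4, y = 7, minimum C = 1383/4

The feasible region is unbounded (it extends along (0, 1), (1, 0)), but C strictly increases along every unbounded feasible direction, so there is no improving ray and the minimum is attained at a vertex.

The binding constraints are 4x + 3y = 38 and 4x + y = 24.
Solving simultaneously gives x = 17/4, y = 7.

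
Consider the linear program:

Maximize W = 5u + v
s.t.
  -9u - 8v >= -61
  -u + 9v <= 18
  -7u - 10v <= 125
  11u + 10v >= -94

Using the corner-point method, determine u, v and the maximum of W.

Feasible corners and W = 5u + v:
  (405/89, 223/89) → W = 2248/89
  (805/17, -776/17) → W = 3249/17
  (-1026/109, 104/109) → W = -5026/109
  (31/4, -717/40) → W = 833/40

u = 805/17, v = -776/17, maximum W = 3249/17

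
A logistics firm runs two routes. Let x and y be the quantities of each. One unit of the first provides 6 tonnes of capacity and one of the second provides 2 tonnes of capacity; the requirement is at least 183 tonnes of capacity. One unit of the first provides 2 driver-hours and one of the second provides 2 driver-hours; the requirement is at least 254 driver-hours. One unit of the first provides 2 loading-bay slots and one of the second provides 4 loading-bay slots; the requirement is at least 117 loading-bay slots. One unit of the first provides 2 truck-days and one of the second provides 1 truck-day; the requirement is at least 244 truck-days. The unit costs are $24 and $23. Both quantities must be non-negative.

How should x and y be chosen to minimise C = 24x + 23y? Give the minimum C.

x = 117, y = 10, minimum C = 3038

Feasible corners and C = 24x + 23y:
  (0, 244) → C = 5612
  (127, 0) → C = 3048
  (117, 10) → C = 3038
The feasible region is unbounded (it extends along (0, 1), (1, 0)), but C strictly increases along every unbounded feasible direction, so there is no improving ray and the minimum is attained at a vertex.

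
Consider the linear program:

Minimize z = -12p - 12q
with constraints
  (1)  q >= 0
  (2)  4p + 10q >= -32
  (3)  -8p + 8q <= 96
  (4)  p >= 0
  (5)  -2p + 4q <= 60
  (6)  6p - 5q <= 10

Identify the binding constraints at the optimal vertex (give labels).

Vertices and z = -12p - 12q:
  (0, 0) → z = 0
  (5/3, 0) → z = -20
  (0, 12) → z = -144
  (6, 18) → z = -288
  (170/7, 190/7) → z = -4320/7

The minimum is at (170/7, 190/7). Substituting into each constraint, equality holds for (5) and (6); the remaining constraints have slack.

(5) and (6)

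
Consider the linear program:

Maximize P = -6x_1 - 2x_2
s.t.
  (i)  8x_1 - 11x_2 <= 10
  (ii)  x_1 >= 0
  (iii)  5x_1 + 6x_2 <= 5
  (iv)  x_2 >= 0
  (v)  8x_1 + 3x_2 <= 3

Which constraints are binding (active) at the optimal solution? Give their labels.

Vertices and P = -6x_1 - 2x_2:
  (0, 5/6) → P = -5/3
  (0, 0) → P = 0
  (1/11, 25/33) → P = -68/33
  (3/8, 0) → P = -9/4

The maximum is at (0, 0). Substituting into each constraint, equality holds for (ii) and (iv); the remaining constraints have slack.

(ii) and (iv)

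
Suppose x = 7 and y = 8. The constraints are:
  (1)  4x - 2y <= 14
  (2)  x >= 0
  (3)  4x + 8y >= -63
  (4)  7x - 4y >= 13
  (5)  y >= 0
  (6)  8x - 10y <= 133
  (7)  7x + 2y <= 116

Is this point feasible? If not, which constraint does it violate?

(1): 12 ≤ 14 ✓
(2): 7 ≥ 0 ✓
(3): 92 ≥ -63 ✓
(4): 17 ≥ 13 ✓
(5): 8 ≥ 0 ✓
(6): -24 ≤ 133 ✓
(7): 65 ≤ 116 ✓

feasible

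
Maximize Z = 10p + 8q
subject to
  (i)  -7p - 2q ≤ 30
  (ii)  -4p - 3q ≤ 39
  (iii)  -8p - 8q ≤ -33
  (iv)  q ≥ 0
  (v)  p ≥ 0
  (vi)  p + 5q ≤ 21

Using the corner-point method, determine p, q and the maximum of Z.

Vertices and Z = 10p + 8q:
  (33/8, 0) → Z = 165/4
  (0, 33/8) → Z = 33
  (21, 0) → Z = 210
  (0, 21/5) → Z = 168/5

The binding constraints are q = 0 and p + 5q = 21.
Solving simultaneously gives p = 21, q = 0.

p = 21, q = 0, maximum Z = 210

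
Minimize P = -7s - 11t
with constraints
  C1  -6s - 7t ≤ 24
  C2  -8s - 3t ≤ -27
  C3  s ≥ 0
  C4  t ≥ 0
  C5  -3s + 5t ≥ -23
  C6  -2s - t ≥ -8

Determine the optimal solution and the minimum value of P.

s = 3/2, t = 5, minimum P = -131/2

Vertices and P = -7s - 11t:
  (27/8, 0) → P = -189/8
  (3/2, 5) → P = -131/2
  (4, 0) → P = -28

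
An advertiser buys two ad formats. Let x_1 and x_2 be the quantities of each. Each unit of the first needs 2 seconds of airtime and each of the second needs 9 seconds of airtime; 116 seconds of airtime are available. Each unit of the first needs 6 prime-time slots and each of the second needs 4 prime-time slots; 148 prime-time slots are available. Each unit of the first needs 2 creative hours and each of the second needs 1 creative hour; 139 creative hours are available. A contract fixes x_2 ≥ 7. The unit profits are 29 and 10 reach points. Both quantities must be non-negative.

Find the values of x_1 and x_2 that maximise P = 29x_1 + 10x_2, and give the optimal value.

x_1 = 20, x_2 = 7, maximum P = 650

Feasible corners and P = 29x_1 + 10x_2:
  (0, 116/9) → P = 1160/9
  (0, 7) → P = 70
  (434/23, 200/23) → P = 14586/23
  (20, 7) → P = 650

At the optimal vertex, 6x_1 + 4x_2 = 148 and x_2 = 7.
Solving simultaneously gives x_1 = 20, x_2 = 7.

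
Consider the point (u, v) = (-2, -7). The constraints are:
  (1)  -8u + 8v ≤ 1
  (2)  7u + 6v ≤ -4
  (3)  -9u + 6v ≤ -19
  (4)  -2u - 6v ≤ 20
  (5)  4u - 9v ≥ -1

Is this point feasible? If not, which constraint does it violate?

not feasible — violates (4)

Constraint (4): -2u - 6v = 46, which is not ≤ 20. All other constraints are satisfied.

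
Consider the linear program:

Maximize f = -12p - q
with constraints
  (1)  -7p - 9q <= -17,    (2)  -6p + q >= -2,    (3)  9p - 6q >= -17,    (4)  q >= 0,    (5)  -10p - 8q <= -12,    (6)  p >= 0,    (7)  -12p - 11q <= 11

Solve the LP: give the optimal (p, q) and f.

p = 0, q = 17/9, maximum f = -17/9

Extreme points and f = -12p - q:
  (35/61, 88/61) → f = -508/61
  (0, 17/9) → f = -17/9
  (29/27, 40/9) → f = -52/3
  (0, 17/6) → f = -17/6

The binding constraints are -7p - 9q = -17 and p = 0.
Solving simultaneously gives p = 0, q = 17/9.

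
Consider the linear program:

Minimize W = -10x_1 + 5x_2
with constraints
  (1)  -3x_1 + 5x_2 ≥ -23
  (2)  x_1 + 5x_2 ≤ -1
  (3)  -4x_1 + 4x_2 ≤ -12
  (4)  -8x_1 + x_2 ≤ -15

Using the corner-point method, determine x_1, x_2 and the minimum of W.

x_1 = 11/2, x_2 = -13/10, minimum W = -123/2

Vertices and W = -10x_1 + 5x_2:
  (11/2, -13/10) → W = -123/2
  (52/37, -139/37) → W = -1215/37
  (7/3, -2/3) → W = -80/3
  (12/7, -9/7) → W = -165/7

The optimum lies where -3x_1 + 5x_2 = -23 and x_1 + 5x_2 = -1.
Solving simultaneously gives x_1 = 11/2, x_2 = -13/10.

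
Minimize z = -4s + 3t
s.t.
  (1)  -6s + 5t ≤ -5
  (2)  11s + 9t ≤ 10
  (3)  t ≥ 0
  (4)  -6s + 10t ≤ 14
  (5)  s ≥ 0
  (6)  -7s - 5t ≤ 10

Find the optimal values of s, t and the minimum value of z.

Vertices and z = -4s + 3t:
  (95/109, 5/109) → z = -365/109
  (5/6, 0) → z = -10/3
  (10/11, 0) → z = -40/11

The optimum lies where 11s + 9t = 10 and t = 0.
Solving simultaneously gives s = 10/11, t = 0.

s = 10/11, t = 0, minimum z = -40/11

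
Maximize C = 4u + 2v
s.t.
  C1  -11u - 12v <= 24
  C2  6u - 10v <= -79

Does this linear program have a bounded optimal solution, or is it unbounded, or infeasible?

From the feasible point (-594/91, 725/182), moving in the direction (10, 6) keeps every constraint satisfied while C increases without bound.

unbounded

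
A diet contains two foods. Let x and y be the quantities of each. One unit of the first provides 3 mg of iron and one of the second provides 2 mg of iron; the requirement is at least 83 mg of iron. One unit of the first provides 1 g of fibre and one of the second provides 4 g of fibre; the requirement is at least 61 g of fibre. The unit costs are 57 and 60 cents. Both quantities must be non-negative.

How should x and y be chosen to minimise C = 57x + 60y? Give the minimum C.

x = 21, y = 10, minimum C = 1797

Feasible corners and C = 57x + 60y:
  (0, 83/2) → C = 2490
  (61, 0) → C = 3477
  (21, 10) → C = 1797
The feasible region is unbounded (it extends along (0, 1), (1, 0)), but C strictly increases along every unbounded feasible direction, so there is no improving ray and the minimum is attained at a vertex.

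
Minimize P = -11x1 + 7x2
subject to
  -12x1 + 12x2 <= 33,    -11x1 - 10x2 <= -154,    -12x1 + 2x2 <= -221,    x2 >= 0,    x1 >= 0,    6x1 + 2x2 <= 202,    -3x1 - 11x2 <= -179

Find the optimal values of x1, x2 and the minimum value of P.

x1 = 466/15, x2 = 39/5, minimum P = -4307/15

Corner points and P = -11x1 + 7x2:
  (453/20, 127/5) → P = -1427/20
  (393/16, 437/16) → P = -79
  (2789/138, 495/46) → P = -10142/69
  (466/15, 39/5) → P = -4307/15

The binding constraints are 6x1 + 2x2 = 202 and -3x1 - 11x2 = -179.
Solving simultaneously gives x1 = 466/15, x2 = 39/5.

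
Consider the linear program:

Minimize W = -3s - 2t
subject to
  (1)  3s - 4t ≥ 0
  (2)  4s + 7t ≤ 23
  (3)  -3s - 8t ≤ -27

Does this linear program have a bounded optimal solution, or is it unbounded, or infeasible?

infeasible

The boundaries 3s - 4t = 0 and 4s + 7t = 23 meet at (92/37, 69/37), but that point violates -3s - 8t ≤ -27. Every candidate vertex is excluded by some other constraint, so the feasible region is empty.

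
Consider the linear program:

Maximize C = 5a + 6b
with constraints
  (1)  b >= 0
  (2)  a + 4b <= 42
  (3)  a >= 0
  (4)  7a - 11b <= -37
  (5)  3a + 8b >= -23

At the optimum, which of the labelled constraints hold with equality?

(2) and (4)

Feasible corners and C = 5a + 6b:
  (0, 21/2) → C = 63
  (314/39, 331/39) → C = 3556/39
  (0, 37/11) → C = 222/11

The maximum is at (314/39, 331/39). Substituting into each constraint, equality holds for (2) and (4); the remaining constraints have slack.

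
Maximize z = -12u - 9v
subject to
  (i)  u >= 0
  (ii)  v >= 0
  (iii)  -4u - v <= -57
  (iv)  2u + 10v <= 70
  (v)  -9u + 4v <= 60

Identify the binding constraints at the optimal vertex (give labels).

(ii) and (iii)

Extreme points and z = -12u - 9v:
  (57/4, 0) → z = -171
  (35, 0) → z = -420
  (250/19, 83/19) → z = -3747/19

The maximum is at (57/4, 0). Substituting into each constraint, equality holds for (ii) and (iii); the remaining constraints have slack.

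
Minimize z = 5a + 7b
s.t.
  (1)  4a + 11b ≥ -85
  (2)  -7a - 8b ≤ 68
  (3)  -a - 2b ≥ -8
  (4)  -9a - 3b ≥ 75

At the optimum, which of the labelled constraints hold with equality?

(2) and (4)

Corner points and z = 5a + 7b:
  (-100/3, 62/3) → z = -22
  (-132/17, -29/17) → z = -863/17
  (-58/5, 49/5) → z = 53/5

The minimum is at (-132/17, -29/17). Substituting into each constraint, equality holds for (2) and (4); the remaining constraints have slack.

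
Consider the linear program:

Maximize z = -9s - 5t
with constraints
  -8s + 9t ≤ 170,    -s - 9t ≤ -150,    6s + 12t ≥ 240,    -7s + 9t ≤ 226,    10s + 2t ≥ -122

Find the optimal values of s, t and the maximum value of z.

Corner points and z = -9s - 5t:
  (4/5, 98/5) → z = -526/5
  (56, 206/3) → z = -2542/3
  (60/7, 110/7) → z = -1090/7
The feasible region is unbounded (it extends along (9, -1), (9, 7)), but z strictly decreases along every unbounded feasible direction, so there is no improving ray and the maximum is attained at a vertex.

s = 4/5, t = 98/5, maximum z = -526/5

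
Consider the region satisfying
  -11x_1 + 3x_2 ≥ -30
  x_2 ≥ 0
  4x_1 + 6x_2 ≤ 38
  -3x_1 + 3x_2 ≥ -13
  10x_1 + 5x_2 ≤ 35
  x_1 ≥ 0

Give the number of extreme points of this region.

Intersecting each pair of boundary lines and keeping only the points that satisfy every inequality leaves:
  (30/11, 0)
  (3, 1)
  (0, 0)
  (1/2, 6)
  (0, 19/3)

5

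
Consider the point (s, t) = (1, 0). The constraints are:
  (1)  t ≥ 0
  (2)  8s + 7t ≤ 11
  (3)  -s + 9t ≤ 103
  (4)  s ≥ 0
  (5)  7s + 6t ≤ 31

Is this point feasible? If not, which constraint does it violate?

(1): 0 ≥ 0 ✓
(2): 8 ≤ 11 ✓
(3): -1 ≤ 103 ✓
(4): 1 ≥ 0 ✓
(5): 7 ≤ 31 ✓

feasible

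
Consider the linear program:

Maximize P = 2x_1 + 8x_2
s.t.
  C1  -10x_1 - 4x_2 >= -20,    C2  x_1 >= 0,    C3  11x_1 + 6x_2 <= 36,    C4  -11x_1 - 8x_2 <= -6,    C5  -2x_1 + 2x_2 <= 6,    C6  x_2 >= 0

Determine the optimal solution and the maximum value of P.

x_1 = 4/7, x_2 = 25/7, maximum P = 208/7

Extreme points and P = 2x_1 + 8x_2:
  (4/7, 25/7) → P = 208/7
  (2, 0) → P = 4
  (0, 3/4) → P = 6
  (0, 3) → P = 24
  (6/11, 0) → P = 12/11

At the optimal vertex, -10x_1 - 4x_2 = -20 and -2x_1 + 2x_2 = 6.
Solving simultaneously gives x_1 = 4/7, x_2 = 25/7.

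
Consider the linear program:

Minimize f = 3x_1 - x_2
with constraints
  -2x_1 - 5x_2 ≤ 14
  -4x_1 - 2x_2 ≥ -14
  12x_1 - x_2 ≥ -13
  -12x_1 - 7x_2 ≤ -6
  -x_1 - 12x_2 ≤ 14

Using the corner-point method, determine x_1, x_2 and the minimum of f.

Corner points and f = 3x_1 - x_2:
  (-3/7, 55/7) → f = -64/7
  (98/23, -35/23) → f = 329/23
  (-85/96, 19/8) → f = -161/32
  (170/137, -174/137) → f = 684/137

At the optimal vertex, -4x_1 - 2x_2 = -14 and 12x_1 - x_2 = -13.
Solving simultaneously gives x_1 = -3/7, x_2 = 55/7.

x_1 = -3/7, x_2 = 55/7, minimum f = -64/7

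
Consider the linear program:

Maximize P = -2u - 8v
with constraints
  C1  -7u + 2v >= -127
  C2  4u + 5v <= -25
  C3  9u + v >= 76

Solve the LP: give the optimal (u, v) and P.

u = 279/25, v = -611/25, maximum P = 866/5

Corner points and P = -2u - 8v:
  (585/43, -683/43) → P = 4294/43
  (279/25, -611/25) → P = 866/5
  (405/41, -529/41) → P = 3422/41

At the optimal vertex, -7u + 2v = -127 and 9u + v = 76.
Solving simultaneously gives u = 279/25, v = -611/25.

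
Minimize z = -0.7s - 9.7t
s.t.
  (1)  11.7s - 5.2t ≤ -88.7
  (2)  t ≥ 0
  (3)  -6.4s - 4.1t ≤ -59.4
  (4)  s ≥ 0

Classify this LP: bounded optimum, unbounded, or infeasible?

unbounded

From the feasible point (0, 887/52), moving in the direction (0, 1) keeps every constraint satisfied while z decreases without bound.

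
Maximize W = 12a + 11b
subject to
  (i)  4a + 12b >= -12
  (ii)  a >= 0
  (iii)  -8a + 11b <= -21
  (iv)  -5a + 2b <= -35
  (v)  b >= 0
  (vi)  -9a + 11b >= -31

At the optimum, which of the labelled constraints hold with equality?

(iii) and (vi)

Vertices and W = 12a + 11b:
  (343/39, 175/39) → W = 6041/39
  (10, 59/11) → W = 179
  (323/37, 160/37) → W = 5636/37

The maximum is at (10, 59/11). Substituting into each constraint, equality holds for (iii) and (vi); the remaining constraints have slack.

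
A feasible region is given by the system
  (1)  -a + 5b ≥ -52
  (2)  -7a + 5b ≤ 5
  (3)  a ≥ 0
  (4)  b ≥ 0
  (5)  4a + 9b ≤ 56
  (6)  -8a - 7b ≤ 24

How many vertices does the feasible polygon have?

The feasible vertices (each the meet of two boundaries and inside every other half-plane) are:
  (0, 1)
  (235/83, 412/83)
  (0, 0)
  (14, 0)

4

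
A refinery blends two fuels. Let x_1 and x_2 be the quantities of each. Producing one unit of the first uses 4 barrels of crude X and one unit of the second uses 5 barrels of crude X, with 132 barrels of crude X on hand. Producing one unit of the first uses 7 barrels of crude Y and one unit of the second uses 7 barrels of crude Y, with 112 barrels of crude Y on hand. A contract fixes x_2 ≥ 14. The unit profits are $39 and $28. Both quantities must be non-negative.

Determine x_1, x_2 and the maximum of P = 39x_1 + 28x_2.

x_1 = 2, x_2 = 14, maximum P = 470

Extreme points and P = 39x_1 + 28x_2:
  (0, 16) → P = 448
  (0, 14) → P = 392
  (2, 14) → P = 470

The optimum lies where 7x_1 + 7x_2 = 112 and x_2 = 14.
Solving simultaneously gives x_1 = 2, x_2 = 14.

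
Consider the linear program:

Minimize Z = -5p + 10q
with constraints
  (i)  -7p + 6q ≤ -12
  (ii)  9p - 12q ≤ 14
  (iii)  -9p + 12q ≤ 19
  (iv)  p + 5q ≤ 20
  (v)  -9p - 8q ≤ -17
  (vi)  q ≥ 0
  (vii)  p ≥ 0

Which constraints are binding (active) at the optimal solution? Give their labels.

(i) and (ii)

Vertices and Z = -5p + 10q:
  (2, 1/3) → Z = -20/3
  (180/41, 128/41) → Z = 380/41
  (310/57, 166/57) → Z = 110/57

The minimum is at (2, 1/3). Substituting into each constraint, equality holds for (i) and (ii); the remaining constraints have slack.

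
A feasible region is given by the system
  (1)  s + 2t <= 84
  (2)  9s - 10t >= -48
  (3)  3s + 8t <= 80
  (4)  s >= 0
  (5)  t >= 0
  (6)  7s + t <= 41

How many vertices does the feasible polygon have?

Intersecting each pair of boundary lines and keeping only the points that satisfy every inequality leaves:
  (208/51, 144/17)
  (0, 24/5)
  (248/53, 437/53)
  (0, 0)
  (41/7, 0)

5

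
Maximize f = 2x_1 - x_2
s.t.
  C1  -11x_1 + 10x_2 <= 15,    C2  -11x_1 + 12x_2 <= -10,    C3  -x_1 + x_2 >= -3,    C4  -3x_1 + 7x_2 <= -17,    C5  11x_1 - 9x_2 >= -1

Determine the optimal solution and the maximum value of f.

x_1 = 1, x_2 = -2, maximum f = 4

Corner points and f = 2x_1 - x_2:
  (1, -2) → f = 4
  (-14, -17) → f = -11
  (-16/5, -19/5) → f = -13/5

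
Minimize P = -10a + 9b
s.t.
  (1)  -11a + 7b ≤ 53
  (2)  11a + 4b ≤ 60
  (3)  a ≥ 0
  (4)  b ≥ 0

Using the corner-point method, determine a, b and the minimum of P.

Vertices and P = -10a + 9b:
  (208/121, 113/11) → P = 9107/121
  (0, 53/7) → P = 477/7
  (60/11, 0) → P = -600/11
  (0, 0) → P = 0

The optimum lies where 11a + 4b = 60 and b = 0.
Solving simultaneously gives a = 60/11, b = 0.

a = 60/11, b = 0, minimum P = -600/11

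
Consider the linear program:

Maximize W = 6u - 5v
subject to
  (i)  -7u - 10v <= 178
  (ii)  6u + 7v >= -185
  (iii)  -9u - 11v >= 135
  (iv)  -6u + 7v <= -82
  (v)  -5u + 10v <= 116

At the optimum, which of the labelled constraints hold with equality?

(i) and (iii)

Corner points and W = 6u - 5v:
  (608/13, -657/13) → W = 6933/13
  (-426/109, -1642/109) → W = 5654/109
  (-1/3, -12) → W = 58

The maximum is at (608/13, -657/13). Substituting into each constraint, equality holds for (i) and (iii); the remaining constraints have slack.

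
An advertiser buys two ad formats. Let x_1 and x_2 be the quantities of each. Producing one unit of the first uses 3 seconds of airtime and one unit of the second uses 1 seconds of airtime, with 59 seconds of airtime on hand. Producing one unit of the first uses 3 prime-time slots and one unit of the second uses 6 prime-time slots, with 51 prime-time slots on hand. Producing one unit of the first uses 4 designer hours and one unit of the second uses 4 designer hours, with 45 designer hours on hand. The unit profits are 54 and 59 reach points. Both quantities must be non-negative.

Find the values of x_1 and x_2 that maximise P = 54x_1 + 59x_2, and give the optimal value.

The binding constraints are 3x_1 + 6x_2 = 51 and 4x_1 + 4x_2 = 45.
Solving simultaneously gives x_1 = 11/2, x_2 = 23/4.

x_1 = 11/2, x_2 = 23/4, maximum P = 2545/4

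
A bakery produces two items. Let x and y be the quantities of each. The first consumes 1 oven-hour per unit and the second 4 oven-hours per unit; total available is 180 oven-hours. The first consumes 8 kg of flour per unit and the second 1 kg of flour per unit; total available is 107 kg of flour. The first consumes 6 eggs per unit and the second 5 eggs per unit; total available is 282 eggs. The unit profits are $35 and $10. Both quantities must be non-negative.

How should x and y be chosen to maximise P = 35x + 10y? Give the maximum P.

Corner points and P = 35x + 10y:
  (0, 0) → P = 0
  (0, 45) → P = 450
  (107/8, 0) → P = 3745/8
  (8, 43) → P = 710

The binding constraints are x + 4y = 180 and 8x + y = 107.
Solving simultaneously gives x = 8, y = 43.

x = 8, y = 43, maximum P = 710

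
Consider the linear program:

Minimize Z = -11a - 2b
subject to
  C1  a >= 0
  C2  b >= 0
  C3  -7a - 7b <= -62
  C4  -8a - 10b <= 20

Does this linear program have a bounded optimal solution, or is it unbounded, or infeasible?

unbounded

From the feasible point (0, 62/7), moving in the direction (0, 1) keeps every constraint satisfied while Z decreases without bound.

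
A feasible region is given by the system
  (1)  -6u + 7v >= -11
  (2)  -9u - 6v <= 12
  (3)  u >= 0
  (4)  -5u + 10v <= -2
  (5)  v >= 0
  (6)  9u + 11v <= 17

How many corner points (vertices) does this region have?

The feasible vertices (each the meet of two boundaries and inside every other half-plane) are:
  (11/6, 0)
  (80/43, 1/43)
  (2/5, 0)
  (192/145, 67/145)

4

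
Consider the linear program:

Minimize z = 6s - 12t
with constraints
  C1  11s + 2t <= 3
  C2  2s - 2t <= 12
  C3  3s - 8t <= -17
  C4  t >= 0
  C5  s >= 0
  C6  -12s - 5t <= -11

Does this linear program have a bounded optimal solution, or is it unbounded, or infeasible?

infeasible

The boundaries 11s + 2t = 3 and -12s - 5t = -11 meet at (-7/31, 85/31), but that point violates s ≥ 0. Every candidate vertex is excluded by some other constraint, so the feasible region is empty.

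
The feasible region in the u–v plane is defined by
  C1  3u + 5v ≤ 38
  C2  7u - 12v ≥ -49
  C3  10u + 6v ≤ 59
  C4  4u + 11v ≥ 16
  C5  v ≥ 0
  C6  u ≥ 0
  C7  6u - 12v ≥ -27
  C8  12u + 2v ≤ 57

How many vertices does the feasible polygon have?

6

Of the 28 pairwise boundary intersections, those satisfying every inequality are:
  (7/2, 4)
  (56/13, 69/26)
  (4, 0)
  (0, 16/11)
  (19/4, 0)
  (0, 9/4)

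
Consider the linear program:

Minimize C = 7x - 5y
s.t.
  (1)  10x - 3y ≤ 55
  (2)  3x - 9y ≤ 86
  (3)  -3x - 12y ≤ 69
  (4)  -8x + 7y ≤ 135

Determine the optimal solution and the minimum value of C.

x = -701/39, y = -49/39, minimum C = -1554/13

Vertices and C = 7x - 5y:
  (151/43, -285/43) → C = 2482/43
  (395/23, 895/23) → C = -1710/23
  (-701/39, -49/39) → C = -1554/13

At the optimal vertex, -3x - 12y = 69 and -8x + 7y = 135.
Solving simultaneously gives x = -701/39, y = -49/39.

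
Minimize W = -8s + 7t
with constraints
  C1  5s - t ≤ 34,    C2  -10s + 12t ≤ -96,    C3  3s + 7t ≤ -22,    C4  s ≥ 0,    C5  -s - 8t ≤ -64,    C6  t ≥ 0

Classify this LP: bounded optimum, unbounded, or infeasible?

infeasible

The boundaries -s - 8t = -64 and t = 0 meet at (64, 0), but that point violates 5s - t ≤ 34. Every candidate vertex is excluded by some other constraint, so the feasible region is empty.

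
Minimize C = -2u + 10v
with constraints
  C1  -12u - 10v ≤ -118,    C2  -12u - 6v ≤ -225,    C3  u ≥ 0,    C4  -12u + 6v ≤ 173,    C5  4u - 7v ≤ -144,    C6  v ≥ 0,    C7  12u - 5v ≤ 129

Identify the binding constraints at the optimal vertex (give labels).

Feasible corners and C = -2u + 10v:
  (13/6, 199/6) → C = 982/3
  (79/12, 73/3) → C = 1381/6
  (1639/12, 302) → C = 16481/6
  (1623/64, 561/16) → C = 9597/32

The minimum is at (79/12, 73/3). Substituting into each constraint, equality holds for C2 and C5; the remaining constraints have slack.

C2 and C5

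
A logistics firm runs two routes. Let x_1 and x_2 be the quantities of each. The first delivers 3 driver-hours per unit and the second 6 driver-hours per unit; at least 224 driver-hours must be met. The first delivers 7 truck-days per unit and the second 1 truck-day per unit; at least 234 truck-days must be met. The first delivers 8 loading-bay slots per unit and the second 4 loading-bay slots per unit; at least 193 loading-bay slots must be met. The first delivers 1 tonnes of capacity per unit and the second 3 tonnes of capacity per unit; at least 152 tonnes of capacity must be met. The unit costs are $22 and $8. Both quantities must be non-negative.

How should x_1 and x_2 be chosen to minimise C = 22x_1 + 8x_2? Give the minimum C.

x_1 = 55/2, x_2 = 83/2, minimum C = 937

Corner points and C = 22x_1 + 8x_2:
  (0, 234) → C = 1872
  (152, 0) → C = 3344
  (55/2, 83/2) → C = 937
The feasible region is unbounded (it extends along (0, 1), (1, 0)), but C strictly increases along every unbounded feasible direction, so there is no improving ray and the minimum is attained at a vertex.

At the optimal vertex, 7x_1 + x_2 = 234 and x_1 + 3x_2 = 152.
Solving simultaneously gives x_1 = 55/2, x_2 = 83/2.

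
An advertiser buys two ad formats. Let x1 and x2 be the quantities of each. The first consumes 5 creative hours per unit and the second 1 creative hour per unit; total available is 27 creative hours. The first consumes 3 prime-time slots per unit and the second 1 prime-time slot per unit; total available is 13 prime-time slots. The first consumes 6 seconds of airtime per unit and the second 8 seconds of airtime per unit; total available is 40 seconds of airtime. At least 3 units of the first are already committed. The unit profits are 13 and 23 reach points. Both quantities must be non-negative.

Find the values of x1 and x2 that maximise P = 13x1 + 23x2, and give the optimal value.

x1 = 3, x2 = 11/4, maximum P = 409/4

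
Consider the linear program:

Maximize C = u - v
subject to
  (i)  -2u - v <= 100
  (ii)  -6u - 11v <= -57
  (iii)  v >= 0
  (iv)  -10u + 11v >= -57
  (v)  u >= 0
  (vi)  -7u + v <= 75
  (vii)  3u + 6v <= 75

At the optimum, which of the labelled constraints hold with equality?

(iv) and (vii)

Feasible corners and C = u - v:
  (57/8, 57/44) → C = 513/88
  (0, 57/11) → C = -57/11
  (389/31, 193/31) → C = 196/31
  (0, 25/2) → C = -25/2

The maximum is at (389/31, 193/31). Substituting into each constraint, equality holds for (iv) and (vii); the remaining constraints have slack.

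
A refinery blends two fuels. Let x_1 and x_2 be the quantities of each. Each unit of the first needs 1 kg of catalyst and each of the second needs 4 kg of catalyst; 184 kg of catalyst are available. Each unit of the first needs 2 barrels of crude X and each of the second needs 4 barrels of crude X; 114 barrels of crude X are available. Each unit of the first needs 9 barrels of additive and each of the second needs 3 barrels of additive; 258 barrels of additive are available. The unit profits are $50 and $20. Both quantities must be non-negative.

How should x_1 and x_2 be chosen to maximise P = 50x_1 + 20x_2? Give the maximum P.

x_1 = 23, x_2 = 17, maximum P = 1490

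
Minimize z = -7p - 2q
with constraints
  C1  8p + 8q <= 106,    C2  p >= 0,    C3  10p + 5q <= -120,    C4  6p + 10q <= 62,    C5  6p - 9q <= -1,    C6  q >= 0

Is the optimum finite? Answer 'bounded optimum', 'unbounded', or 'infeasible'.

infeasible

The boundaries p = 0 and 6p + 10q = 62 meet at (0, 31/5), but that point violates 10p + 5q ≤ -120. Every candidate vertex is excluded by some other constraint, so the feasible region is empty.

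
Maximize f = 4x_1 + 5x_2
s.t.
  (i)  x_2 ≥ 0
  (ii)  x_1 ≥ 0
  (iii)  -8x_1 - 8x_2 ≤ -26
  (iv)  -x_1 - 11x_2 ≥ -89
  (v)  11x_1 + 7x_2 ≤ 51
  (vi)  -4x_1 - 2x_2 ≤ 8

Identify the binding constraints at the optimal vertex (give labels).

Corner points and f = 4x_1 + 5x_2:
  (13/4, 0) → f = 13
  (51/11, 0) → f = 204/11
  (0, 13/4) → f = 65/4
  (0, 51/7) → f = 255/7

The maximum is at (0, 51/7). Substituting into each constraint, equality holds for (ii) and (v); the remaining constraints have slack.

(ii) and (v)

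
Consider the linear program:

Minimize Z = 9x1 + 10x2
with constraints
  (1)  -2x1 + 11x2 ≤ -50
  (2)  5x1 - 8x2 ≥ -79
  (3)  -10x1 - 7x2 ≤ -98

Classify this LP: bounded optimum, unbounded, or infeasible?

unbounded

From the feasible point (357/31, -76/31), moving in the direction (7, -10) keeps every constraint satisfied while Z decreases without bound.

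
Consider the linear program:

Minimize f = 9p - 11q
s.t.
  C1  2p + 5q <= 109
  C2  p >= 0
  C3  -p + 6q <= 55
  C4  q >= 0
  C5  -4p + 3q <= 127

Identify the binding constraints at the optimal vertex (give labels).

Feasible corners and f = 9p - 11q:
  (379/17, 219/17) → f = 1002/17
  (109/2, 0) → f = 981/2
  (0, 55/6) → f = -605/6
  (0, 0) → f = 0

The minimum is at (0, 55/6). Substituting into each constraint, equality holds for C2 and C3; the remaining constraints have slack.

C2 and C3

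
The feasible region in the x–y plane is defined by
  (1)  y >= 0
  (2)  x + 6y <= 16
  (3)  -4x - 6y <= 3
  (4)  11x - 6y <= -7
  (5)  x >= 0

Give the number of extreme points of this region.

3

The feasible vertices (each the meet of two boundaries and inside every other half-plane) are:
  (3/4, 61/24)
  (0, 8/3)
  (0, 7/6)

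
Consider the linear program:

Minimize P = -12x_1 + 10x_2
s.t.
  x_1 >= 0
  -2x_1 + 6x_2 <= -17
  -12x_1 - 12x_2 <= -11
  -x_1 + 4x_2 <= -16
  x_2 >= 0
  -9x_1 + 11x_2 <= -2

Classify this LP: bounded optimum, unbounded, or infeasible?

From the feasible point (16, 0), moving in the direction (4, 1) keeps every constraint satisfied while P decreases without bound.

unbounded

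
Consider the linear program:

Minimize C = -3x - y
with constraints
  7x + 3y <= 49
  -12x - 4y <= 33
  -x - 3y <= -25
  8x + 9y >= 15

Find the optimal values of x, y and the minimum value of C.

Feasible corners and C = -3x - y:
  (-295/8, 819/8) → C = 33/4
  (4, 7) → C = -19
  (-199/32, 333/32) → C = 33/4

The optimum lies where 7x + 3y = 49 and -x - 3y = -25.
Solving simultaneously gives x = 4, y = 7.

x = 4, y = 7, minimum C = -19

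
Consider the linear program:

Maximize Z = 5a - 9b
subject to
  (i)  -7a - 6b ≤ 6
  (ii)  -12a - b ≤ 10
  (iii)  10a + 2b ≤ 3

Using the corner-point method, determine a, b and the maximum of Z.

Feasible corners and Z = 5a - 9b:
  (-54/65, -2/65) → Z = -252/65
  (15/23, -81/46) → Z = 879/46
  (-23/14, 68/7) → Z = -1339/14

The binding constraints are -7a - 6b = 6 and 10a + 2b = 3.
Solving simultaneously gives a = 15/23, b = -81/46.

a = 15/23, b = -81/46, maximum Z = 879/46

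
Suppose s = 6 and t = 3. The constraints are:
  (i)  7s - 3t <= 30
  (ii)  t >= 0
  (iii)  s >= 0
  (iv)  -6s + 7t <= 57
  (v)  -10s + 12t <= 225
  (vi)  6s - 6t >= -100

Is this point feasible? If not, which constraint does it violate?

Constraint (i): 7s - 3t = 33, which is not ≤ 30. All other constraints are satisfied.

not feasible — violates (i)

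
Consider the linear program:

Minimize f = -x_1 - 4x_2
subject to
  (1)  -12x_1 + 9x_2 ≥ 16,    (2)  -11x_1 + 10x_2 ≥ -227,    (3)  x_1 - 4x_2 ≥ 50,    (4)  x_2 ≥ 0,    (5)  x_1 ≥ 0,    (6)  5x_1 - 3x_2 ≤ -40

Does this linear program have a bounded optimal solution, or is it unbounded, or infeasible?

The boundaries x_1 = 0 and 5x_1 - 3x_2 = -40 meet at (0, 40/3), but that point violates x_1 - 4x_2 ≥ 50. Every candidate vertex is excluded by some other constraint, so the feasible region is empty.

infeasible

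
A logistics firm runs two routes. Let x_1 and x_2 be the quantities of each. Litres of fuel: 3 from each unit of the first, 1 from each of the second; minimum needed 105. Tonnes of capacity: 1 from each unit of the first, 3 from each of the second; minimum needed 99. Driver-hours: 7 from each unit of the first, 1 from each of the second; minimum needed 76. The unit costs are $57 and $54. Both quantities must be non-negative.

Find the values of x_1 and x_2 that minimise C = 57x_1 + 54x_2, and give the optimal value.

x_1 = 27, x_2 = 24, minimum C = 2835

Extreme points and C = 57x_1 + 54x_2:
  (0, 105) → C = 5670
  (99, 0) → C = 5643
  (27, 24) → C = 2835
The feasible region is unbounded (it extends along (0, 1), (1, 0)), but C strictly increases along every unbounded feasible direction, so there is no improving ray and the minimum is attained at a vertex.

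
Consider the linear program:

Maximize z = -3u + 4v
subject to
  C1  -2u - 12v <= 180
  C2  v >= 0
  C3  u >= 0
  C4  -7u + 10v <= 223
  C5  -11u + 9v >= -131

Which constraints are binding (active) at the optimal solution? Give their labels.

Feasible corners and z = -3u + 4v:
  (0, 0) → z = 0
  (131/11, 0) → z = -393/11
  (0, 223/10) → z = 446/5
  (3317/47, 3370/47) → z = 3529/47

The maximum is at (0, 223/10). Substituting into each constraint, equality holds for C3 and C4; the remaining constraints have slack.

C3 and C4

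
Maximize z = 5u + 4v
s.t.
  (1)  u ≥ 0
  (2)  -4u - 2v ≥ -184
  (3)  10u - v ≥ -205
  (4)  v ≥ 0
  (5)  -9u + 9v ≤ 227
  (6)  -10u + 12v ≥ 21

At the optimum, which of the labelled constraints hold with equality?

Corner points and z = 5u + 4v:
  (0, 227/9) → z = 908/9
  (0, 7/4) → z = 7
  (601/27, 1282/27) → z = 2711/9
  (1083/34, 481/17) → z = 9263/34

The maximum is at (601/27, 1282/27). Substituting into each constraint, equality holds for (2) and (5); the remaining constraints have slack.

(2) and (5)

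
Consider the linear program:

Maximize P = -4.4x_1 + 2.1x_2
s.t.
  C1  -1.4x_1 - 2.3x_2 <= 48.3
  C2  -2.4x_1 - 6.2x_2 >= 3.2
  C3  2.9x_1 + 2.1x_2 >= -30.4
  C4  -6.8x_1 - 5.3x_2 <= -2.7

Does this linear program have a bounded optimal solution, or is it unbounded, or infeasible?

Vertices and P = -4.4x_1 + 2.1x_2:
  (4370/137, -5537/137) → P = -308557/1370
  (1685/1472, -353/368) → P = -6487/920
The feasible region has finitely many vertices and no improving ray; the maximum is -6487/920 at (1685/1472, -353/368).

bounded optimum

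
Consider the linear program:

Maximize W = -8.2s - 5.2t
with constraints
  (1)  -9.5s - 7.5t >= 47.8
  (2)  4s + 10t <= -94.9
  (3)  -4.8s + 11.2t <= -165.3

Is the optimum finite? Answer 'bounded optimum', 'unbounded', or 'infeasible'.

From the feasible point (70439/14240, -179979/14240), moving in the direction (-11.2, -4.8) keeps every constraint satisfied while W increases without bound.

unbounded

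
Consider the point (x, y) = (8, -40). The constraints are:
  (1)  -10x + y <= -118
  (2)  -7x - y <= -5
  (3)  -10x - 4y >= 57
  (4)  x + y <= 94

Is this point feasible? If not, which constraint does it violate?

feasible

(1): -120 ≤ -118 ✓
(2): -16 ≤ -5 ✓
(3): 80 ≥ 57 ✓
(4): -32 ≤ 94 ✓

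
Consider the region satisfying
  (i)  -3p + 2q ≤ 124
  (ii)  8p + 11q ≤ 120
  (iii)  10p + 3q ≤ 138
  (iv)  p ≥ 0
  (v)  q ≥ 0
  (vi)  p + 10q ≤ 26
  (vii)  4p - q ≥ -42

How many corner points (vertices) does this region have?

Intersecting each pair of boundary lines and keeping only the points that satisfy every inequality leaves:
  (579/43, 48/43)
  (914/69, 88/69)
  (69/5, 0)
  (0, 0)
  (0, 13/5)

5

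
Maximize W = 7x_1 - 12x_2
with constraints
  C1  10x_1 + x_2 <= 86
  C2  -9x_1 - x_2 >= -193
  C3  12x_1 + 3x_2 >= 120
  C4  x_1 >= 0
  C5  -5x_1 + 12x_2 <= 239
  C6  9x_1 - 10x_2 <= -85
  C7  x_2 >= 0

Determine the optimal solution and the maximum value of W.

Feasible corners and W = 7x_1 - 12x_2:
  (793/125, 564/25) → W = -28289/125
  (775/109, 1624/109) → W = -14063/109
  (241/53, 1156/53) → W = -12185/53
  (45/7, 100/7) → W = -885/7

The optimum lies where 12x_1 + 3x_2 = 120 and 9x_1 - 10x_2 = -85.
Solving simultaneously gives x_1 = 45/7, x_2 = 100/7.

x_1 = 45/7, x_2 = 100/7, maximum W = -885/7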